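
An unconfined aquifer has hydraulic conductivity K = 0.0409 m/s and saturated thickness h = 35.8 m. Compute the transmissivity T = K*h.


Transmissivity is defined as T = K * h.
T = 0.0409 * 35.8
  = 1.4642 m^2/s.

1.4642


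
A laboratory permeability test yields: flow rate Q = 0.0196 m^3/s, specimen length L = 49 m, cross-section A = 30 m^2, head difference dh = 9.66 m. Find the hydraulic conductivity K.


From K = Q*L / (A*dh):
Numerator: Q*L = 0.0196 * 49 = 0.9604.
Denominator: A*dh = 30 * 9.66 = 289.8.
K = 0.9604 / 289.8 = 0.003314 m/s.

0.003314


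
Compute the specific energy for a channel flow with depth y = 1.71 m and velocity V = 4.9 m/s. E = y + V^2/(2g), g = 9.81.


Specific energy E = y + V^2/(2g).
Velocity head = V^2/(2g) = 4.9^2 / (2*9.81) = 24.01 / 19.62 = 1.2238 m.
E = 1.71 + 1.2238 = 2.9338 m.

2.9338


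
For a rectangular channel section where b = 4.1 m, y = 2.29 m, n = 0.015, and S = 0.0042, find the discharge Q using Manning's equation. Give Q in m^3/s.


For a rectangular channel, the cross-sectional area A = b * y = 4.1 * 2.29 = 9.39 m^2.
The wetted perimeter P = b + 2y = 4.1 + 2*2.29 = 8.68 m.
Hydraulic radius R = A/P = 9.39/8.68 = 1.0817 m.
Velocity V = (1/n)*R^(2/3)*S^(1/2) = (1/0.015)*1.0817^(2/3)*0.0042^(1/2) = 4.5527 m/s.
Discharge Q = A * V = 9.39 * 4.5527 = 42.745 m^3/s.

42.745


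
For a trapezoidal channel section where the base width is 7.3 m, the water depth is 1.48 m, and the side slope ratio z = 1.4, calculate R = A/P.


For a trapezoidal section with side slope z:
A = (b + z*y)*y = (7.3 + 1.4*1.48)*1.48 = 13.871 m^2.
P = b + 2*y*sqrt(1 + z^2) = 7.3 + 2*1.48*sqrt(1 + 1.4^2) = 12.393 m.
R = A/P = 13.871 / 12.393 = 1.1193 m.

1.1193


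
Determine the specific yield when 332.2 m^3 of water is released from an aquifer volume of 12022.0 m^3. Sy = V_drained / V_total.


Specific yield Sy = Volume drained / Total volume.
Sy = 332.2 / 12022.0
   = 0.0276.

0.0276


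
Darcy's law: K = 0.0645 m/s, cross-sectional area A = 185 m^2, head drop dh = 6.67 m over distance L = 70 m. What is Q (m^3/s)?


Darcy's law: Q = K * A * i, where i = dh/L.
Hydraulic gradient i = 6.67 / 70 = 0.095286.
Q = 0.0645 * 185 * 0.095286
  = 1.137 m^3/s.

1.137


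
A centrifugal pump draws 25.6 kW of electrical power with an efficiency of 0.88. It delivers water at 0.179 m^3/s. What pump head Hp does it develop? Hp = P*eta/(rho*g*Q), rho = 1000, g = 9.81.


Pump head formula: Hp = P * eta / (rho * g * Q).
Numerator: P * eta = 25.6 * 1000 * 0.88 = 22528.0 W.
Denominator: rho * g * Q = 1000 * 9.81 * 0.179 = 1755.99.
Hp = 22528.0 / 1755.99 = 12.83 m.

12.83


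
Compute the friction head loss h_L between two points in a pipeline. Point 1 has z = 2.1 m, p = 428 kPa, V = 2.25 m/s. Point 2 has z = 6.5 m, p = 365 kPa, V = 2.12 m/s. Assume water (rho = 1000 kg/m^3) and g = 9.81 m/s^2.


Total head at each section: H = z + p/(rho*g) + V^2/(2g).
H1 = 2.1 + 428*1000/(1000*9.81) + 2.25^2/(2*9.81)
   = 2.1 + 43.629 + 0.258
   = 45.987 m.
H2 = 6.5 + 365*1000/(1000*9.81) + 2.12^2/(2*9.81)
   = 6.5 + 37.207 + 0.2291
   = 43.936 m.
h_L = H1 - H2 = 45.987 - 43.936 = 2.051 m.

2.051


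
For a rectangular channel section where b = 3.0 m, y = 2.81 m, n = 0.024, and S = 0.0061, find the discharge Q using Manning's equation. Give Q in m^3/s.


For a rectangular channel, the cross-sectional area A = b * y = 3.0 * 2.81 = 8.43 m^2.
The wetted perimeter P = b + 2y = 3.0 + 2*2.81 = 8.62 m.
Hydraulic radius R = A/P = 8.43/8.62 = 0.978 m.
Velocity V = (1/n)*R^(2/3)*S^(1/2) = (1/0.024)*0.978^(2/3)*0.0061^(1/2) = 3.2063 m/s.
Discharge Q = A * V = 8.43 * 3.2063 = 27.029 m^3/s.

27.029


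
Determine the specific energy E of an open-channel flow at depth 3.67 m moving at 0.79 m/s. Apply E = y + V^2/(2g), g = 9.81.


Specific energy E = y + V^2/(2g).
Velocity head = V^2/(2g) = 0.79^2 / (2*9.81) = 0.6241 / 19.62 = 0.0318 m.
E = 3.67 + 0.0318 = 3.7018 m.

3.7018


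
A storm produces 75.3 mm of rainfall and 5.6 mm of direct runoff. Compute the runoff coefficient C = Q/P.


The runoff coefficient C = runoff depth / rainfall depth.
C = 5.6 / 75.3
  = 0.0744.

0.0744


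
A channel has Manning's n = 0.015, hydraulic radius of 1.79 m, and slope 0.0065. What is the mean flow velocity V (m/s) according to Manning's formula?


Manning's equation gives V = (1/n) * R^(2/3) * S^(1/2).
First, compute R^(2/3) = 1.79^(2/3) = 1.4742.
Next, S^(1/2) = 0.0065^(1/2) = 0.080623.
Then 1/n = 1/0.015 = 66.67.
V = 66.67 * 1.4742 * 0.080623 = 7.9238 m/s.

7.9238


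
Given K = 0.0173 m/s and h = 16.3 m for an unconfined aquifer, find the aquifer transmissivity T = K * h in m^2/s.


Transmissivity is defined as T = K * h.
T = 0.0173 * 16.3
  = 0.282 m^2/s.

0.282


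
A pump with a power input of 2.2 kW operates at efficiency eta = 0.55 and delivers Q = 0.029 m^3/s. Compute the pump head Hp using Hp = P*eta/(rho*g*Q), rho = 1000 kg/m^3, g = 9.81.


Pump head formula: Hp = P * eta / (rho * g * Q).
Numerator: P * eta = 2.2 * 1000 * 0.55 = 1210.0 W.
Denominator: rho * g * Q = 1000 * 9.81 * 0.029 = 284.49.
Hp = 1210.0 / 284.49 = 4.25 m.

4.25


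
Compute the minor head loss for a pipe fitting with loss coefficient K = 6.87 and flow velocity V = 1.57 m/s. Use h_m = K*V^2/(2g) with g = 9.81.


Minor loss formula: h_m = K * V^2/(2g).
V^2 = 1.57^2 = 2.4649.
V^2/(2g) = 2.4649 / 19.62 = 0.1256 m.
h_m = 6.87 * 0.1256 = 0.8631 m.

0.8631


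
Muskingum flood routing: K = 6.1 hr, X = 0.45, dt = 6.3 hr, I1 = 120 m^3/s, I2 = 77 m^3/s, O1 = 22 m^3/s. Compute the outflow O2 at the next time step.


Muskingum coefficients:
denom = 2*K*(1-X) + dt = 2*6.1*(1-0.45) + 6.3 = 13.01.
C0 = (dt - 2*K*X)/denom = (6.3 - 2*6.1*0.45)/13.01 = 0.0623.
C1 = (dt + 2*K*X)/denom = (6.3 + 2*6.1*0.45)/13.01 = 0.9062.
C2 = (2*K*(1-X) - dt)/denom = 0.0315.
O2 = C0*I2 + C1*I1 + C2*O1
   = 0.0623*77 + 0.9062*120 + 0.0315*22
   = 114.23 m^3/s.

114.23


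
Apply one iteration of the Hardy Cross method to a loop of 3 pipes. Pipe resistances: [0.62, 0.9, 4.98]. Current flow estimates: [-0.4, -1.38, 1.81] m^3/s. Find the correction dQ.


Numerator terms (r*Q*|Q|): 0.62*-0.4*|-0.4| = -0.0992; 0.9*-1.38*|-1.38| = -1.714; 4.98*1.81*|1.81| = 16.315.
Sum of numerator = 14.5018.
Denominator terms (r*|Q|): 0.62*|-0.4| = 0.248; 0.9*|-1.38| = 1.242; 4.98*|1.81| = 9.0138.
2 * sum of denominator = 2 * 10.5038 = 21.0076.
dQ = -14.5018 / 21.0076 = -0.6903 m^3/s.

-0.6903


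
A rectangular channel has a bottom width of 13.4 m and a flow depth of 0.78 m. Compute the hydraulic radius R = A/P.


For a rectangular section:
Flow area A = b * y = 13.4 * 0.78 = 10.45 m^2.
Wetted perimeter P = b + 2y = 13.4 + 2*0.78 = 14.96 m.
Hydraulic radius R = A/P = 10.45 / 14.96 = 0.6987 m.

0.6987


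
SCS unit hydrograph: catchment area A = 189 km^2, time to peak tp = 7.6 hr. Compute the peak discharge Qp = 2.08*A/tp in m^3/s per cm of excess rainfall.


SCS formula: Qp = 2.08 * A / tp.
Qp = 2.08 * 189 / 7.6
   = 393.12 / 7.6
   = 51.73 m^3/s per cm.

51.73


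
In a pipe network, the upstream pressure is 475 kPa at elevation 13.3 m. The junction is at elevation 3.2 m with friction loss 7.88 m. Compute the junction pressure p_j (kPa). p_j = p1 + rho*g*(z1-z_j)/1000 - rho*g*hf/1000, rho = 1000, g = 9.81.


Junction pressure: p_j = p1 + rho*g*(z1 - z_j)/1000 - rho*g*hf/1000.
Elevation term = 1000*9.81*(13.3 - 3.2)/1000 = 99.081 kPa.
Friction term = 1000*9.81*7.88/1000 = 77.303 kPa.
p_j = 475 + 99.081 - 77.303 = 496.78 kPa.

496.78


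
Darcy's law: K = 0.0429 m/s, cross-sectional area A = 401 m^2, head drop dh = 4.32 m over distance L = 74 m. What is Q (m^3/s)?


Darcy's law: Q = K * A * i, where i = dh/L.
Hydraulic gradient i = 4.32 / 74 = 0.058378.
Q = 0.0429 * 401 * 0.058378
  = 1.0043 m^3/s.

1.0043


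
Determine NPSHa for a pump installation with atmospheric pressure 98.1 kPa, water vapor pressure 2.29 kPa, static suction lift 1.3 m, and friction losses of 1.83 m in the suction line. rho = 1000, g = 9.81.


NPSHa = p_atm/(rho*g) - z_s - hf_s - p_vap/(rho*g).
p_atm/(rho*g) = 98.1*1000 / (1000*9.81) = 10.0 m.
p_vap/(rho*g) = 2.29*1000 / (1000*9.81) = 0.233 m.
NPSHa = 10.0 - 1.3 - 1.83 - 0.233
      = 6.64 m.

6.64


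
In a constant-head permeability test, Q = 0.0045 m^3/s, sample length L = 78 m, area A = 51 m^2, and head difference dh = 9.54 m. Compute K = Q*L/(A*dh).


From K = Q*L / (A*dh):
Numerator: Q*L = 0.0045 * 78 = 0.351.
Denominator: A*dh = 51 * 9.54 = 486.54.
K = 0.351 / 486.54 = 0.000721 m/s.

0.000721


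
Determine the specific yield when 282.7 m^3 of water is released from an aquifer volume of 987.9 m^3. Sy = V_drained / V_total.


Specific yield Sy = Volume drained / Total volume.
Sy = 282.7 / 987.9
   = 0.2862.

0.2862


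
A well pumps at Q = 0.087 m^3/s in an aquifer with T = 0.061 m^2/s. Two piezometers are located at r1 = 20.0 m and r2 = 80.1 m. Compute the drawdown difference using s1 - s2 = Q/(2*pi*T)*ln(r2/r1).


Thiem equation: s1 - s2 = Q/(2*pi*T) * ln(r2/r1).
ln(r2/r1) = ln(80.1/20.0) = 1.3875.
Q/(2*pi*T) = 0.087 / (2*pi*0.061) = 0.087 / 0.3833 = 0.227.
s1 - s2 = 0.227 * 1.3875 = 0.315 m.

0.315


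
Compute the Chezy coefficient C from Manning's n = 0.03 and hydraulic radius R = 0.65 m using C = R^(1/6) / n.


The Chezy coefficient relates to Manning's n through C = R^(1/6) / n.
R^(1/6) = 0.65^(1/6) = 0.93072.
C = 0.93072 / 0.03 = 31.02 m^(1/2)/s.

31.02


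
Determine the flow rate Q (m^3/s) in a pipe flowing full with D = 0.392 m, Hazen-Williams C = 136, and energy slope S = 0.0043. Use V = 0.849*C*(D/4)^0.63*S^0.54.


For a full circular pipe, R = D/4 = 0.392/4 = 0.098 m.
V = 0.849 * 136 * 0.098^0.63 * 0.0043^0.54
  = 0.849 * 136 * 0.231458 * 0.052732
  = 1.4093 m/s.
Pipe area A = pi*D^2/4 = pi*0.392^2/4 = 0.1207 m^2.
Q = A * V = 0.1207 * 1.4093 = 0.1701 m^3/s.

0.1701


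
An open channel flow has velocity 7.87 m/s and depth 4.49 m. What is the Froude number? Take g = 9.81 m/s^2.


The Froude number is defined as Fr = V / sqrt(g*y).
g*y = 9.81 * 4.49 = 44.0469.
sqrt(g*y) = sqrt(44.0469) = 6.6368.
Fr = 7.87 / 6.6368 = 1.1858.

1.1858


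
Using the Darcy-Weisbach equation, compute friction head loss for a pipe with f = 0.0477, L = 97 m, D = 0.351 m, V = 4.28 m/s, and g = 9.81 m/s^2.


Darcy-Weisbach equation: h_f = f * (L/D) * V^2/(2g).
f * L/D = 0.0477 * 97/0.351 = 13.1821.
V^2/(2g) = 4.28^2 / (2*9.81) = 18.3184 / 19.62 = 0.9337 m.
h_f = 13.1821 * 0.9337 = 12.308 m.

12.308


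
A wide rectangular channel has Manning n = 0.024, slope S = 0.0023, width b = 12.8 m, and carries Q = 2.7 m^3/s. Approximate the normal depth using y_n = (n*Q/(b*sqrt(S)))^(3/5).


We use the wide-channel approximation y_n = (n*Q/(b*sqrt(S)))^(3/5).
sqrt(S) = sqrt(0.0023) = 0.047958.
Numerator: n*Q = 0.024 * 2.7 = 0.0648.
Denominator: b*sqrt(S) = 12.8 * 0.047958 = 0.613862.
arg = 0.1056.
y_n = 0.1056^(3/5) = 0.2595 m.

0.2595


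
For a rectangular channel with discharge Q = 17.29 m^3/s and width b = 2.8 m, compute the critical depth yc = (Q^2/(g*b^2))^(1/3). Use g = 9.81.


Using yc = (Q^2 / (g * b^2))^(1/3):
Q^2 = 17.29^2 = 298.94.
g * b^2 = 9.81 * 2.8^2 = 9.81 * 7.84 = 76.91.
Q^2 / (g*b^2) = 298.94 / 76.91 = 3.8869.
yc = 3.8869^(1/3) = 1.5723 m.

1.5723


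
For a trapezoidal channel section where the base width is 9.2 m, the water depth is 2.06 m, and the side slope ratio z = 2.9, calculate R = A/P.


For a trapezoidal section with side slope z:
A = (b + z*y)*y = (9.2 + 2.9*2.06)*2.06 = 31.258 m^2.
P = b + 2*y*sqrt(1 + z^2) = 9.2 + 2*2.06*sqrt(1 + 2.9^2) = 21.838 m.
R = A/P = 31.258 / 21.838 = 1.4314 m.

1.4314


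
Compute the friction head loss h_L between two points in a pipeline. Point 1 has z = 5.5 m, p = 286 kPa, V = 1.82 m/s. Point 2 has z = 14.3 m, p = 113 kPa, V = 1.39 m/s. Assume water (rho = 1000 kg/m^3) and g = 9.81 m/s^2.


Total head at each section: H = z + p/(rho*g) + V^2/(2g).
H1 = 5.5 + 286*1000/(1000*9.81) + 1.82^2/(2*9.81)
   = 5.5 + 29.154 + 0.1688
   = 34.823 m.
H2 = 14.3 + 113*1000/(1000*9.81) + 1.39^2/(2*9.81)
   = 14.3 + 11.519 + 0.0985
   = 25.917 m.
h_L = H1 - H2 = 34.823 - 25.917 = 8.905 m.

8.905


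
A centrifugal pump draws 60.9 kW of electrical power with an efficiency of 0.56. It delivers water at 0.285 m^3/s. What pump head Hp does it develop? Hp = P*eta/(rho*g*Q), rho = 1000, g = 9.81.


Pump head formula: Hp = P * eta / (rho * g * Q).
Numerator: P * eta = 60.9 * 1000 * 0.56 = 34104.0 W.
Denominator: rho * g * Q = 1000 * 9.81 * 0.285 = 2795.85.
Hp = 34104.0 / 2795.85 = 12.2 m.

12.2


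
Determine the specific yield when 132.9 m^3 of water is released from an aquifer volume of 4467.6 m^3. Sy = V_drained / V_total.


Specific yield Sy = Volume drained / Total volume.
Sy = 132.9 / 4467.6
   = 0.0297.

0.0297


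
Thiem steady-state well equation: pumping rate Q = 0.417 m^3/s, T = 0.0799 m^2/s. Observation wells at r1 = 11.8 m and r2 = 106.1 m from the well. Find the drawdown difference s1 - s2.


Thiem equation: s1 - s2 = Q/(2*pi*T) * ln(r2/r1).
ln(r2/r1) = ln(106.1/11.8) = 2.1963.
Q/(2*pi*T) = 0.417 / (2*pi*0.0799) = 0.417 / 0.502 = 0.8306.
s1 - s2 = 0.8306 * 2.1963 = 1.8243 m.

1.8243


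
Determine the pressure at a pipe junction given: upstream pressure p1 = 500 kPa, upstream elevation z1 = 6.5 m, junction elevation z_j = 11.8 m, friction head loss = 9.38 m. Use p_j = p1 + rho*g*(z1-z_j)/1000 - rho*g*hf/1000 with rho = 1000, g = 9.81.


Junction pressure: p_j = p1 + rho*g*(z1 - z_j)/1000 - rho*g*hf/1000.
Elevation term = 1000*9.81*(6.5 - 11.8)/1000 = -51.993 kPa.
Friction term = 1000*9.81*9.38/1000 = 92.018 kPa.
p_j = 500 + -51.993 - 92.018 = 355.99 kPa.

355.99


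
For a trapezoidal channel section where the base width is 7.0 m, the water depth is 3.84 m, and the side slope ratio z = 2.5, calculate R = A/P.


For a trapezoidal section with side slope z:
A = (b + z*y)*y = (7.0 + 2.5*3.84)*3.84 = 63.744 m^2.
P = b + 2*y*sqrt(1 + z^2) = 7.0 + 2*3.84*sqrt(1 + 2.5^2) = 27.679 m.
R = A/P = 63.744 / 27.679 = 2.303 m.

2.303


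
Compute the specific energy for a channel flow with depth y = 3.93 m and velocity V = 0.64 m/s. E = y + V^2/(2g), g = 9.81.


Specific energy E = y + V^2/(2g).
Velocity head = V^2/(2g) = 0.64^2 / (2*9.81) = 0.4096 / 19.62 = 0.0209 m.
E = 3.93 + 0.0209 = 3.9509 m.

3.9509


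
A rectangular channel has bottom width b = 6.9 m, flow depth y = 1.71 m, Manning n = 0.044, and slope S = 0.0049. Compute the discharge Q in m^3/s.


For a rectangular channel, the cross-sectional area A = b * y = 6.9 * 1.71 = 11.8 m^2.
The wetted perimeter P = b + 2y = 6.9 + 2*1.71 = 10.32 m.
Hydraulic radius R = A/P = 11.8/10.32 = 1.1433 m.
Velocity V = (1/n)*R^(2/3)*S^(1/2) = (1/0.044)*1.1433^(2/3)*0.0049^(1/2) = 1.7395 m/s.
Discharge Q = A * V = 11.8 * 1.7395 = 20.524 m^3/s.

20.524


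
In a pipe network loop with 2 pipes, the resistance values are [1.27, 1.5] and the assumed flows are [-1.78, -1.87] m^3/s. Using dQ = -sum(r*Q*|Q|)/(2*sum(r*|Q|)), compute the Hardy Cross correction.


Numerator terms (r*Q*|Q|): 1.27*-1.78*|-1.78| = -4.0239; 1.5*-1.87*|-1.87| = -5.2454.
Sum of numerator = -9.2692.
Denominator terms (r*|Q|): 1.27*|-1.78| = 2.2606; 1.5*|-1.87| = 2.805.
2 * sum of denominator = 2 * 5.0656 = 10.1312.
dQ = --9.2692 / 10.1312 = 0.9149 m^3/s.

0.9149


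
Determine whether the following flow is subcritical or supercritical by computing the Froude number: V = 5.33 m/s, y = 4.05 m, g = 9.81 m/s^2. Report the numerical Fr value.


The Froude number is defined as Fr = V / sqrt(g*y).
g*y = 9.81 * 4.05 = 39.7305.
sqrt(g*y) = sqrt(39.7305) = 6.3032.
Fr = 5.33 / 6.3032 = 0.8456.
Since Fr < 1, the flow is subcritical.

0.8456


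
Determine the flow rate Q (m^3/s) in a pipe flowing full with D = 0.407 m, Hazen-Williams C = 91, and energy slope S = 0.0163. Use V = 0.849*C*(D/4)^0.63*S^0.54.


For a full circular pipe, R = D/4 = 0.407/4 = 0.1017 m.
V = 0.849 * 91 * 0.1017^0.63 * 0.0163^0.54
  = 0.849 * 91 * 0.236999 * 0.108288
  = 1.9828 m/s.
Pipe area A = pi*D^2/4 = pi*0.407^2/4 = 0.1301 m^2.
Q = A * V = 0.1301 * 1.9828 = 0.258 m^3/s.

0.258


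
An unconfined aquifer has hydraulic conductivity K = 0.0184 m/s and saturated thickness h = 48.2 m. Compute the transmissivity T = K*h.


Transmissivity is defined as T = K * h.
T = 0.0184 * 48.2
  = 0.8869 m^2/s.

0.8869


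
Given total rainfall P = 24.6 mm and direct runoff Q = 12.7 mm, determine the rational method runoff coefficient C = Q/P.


The runoff coefficient C = runoff depth / rainfall depth.
C = 12.7 / 24.6
  = 0.5163.

0.5163


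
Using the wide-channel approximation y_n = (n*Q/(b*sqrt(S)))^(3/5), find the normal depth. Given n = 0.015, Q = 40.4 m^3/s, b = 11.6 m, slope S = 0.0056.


We use the wide-channel approximation y_n = (n*Q/(b*sqrt(S)))^(3/5).
sqrt(S) = sqrt(0.0056) = 0.074833.
Numerator: n*Q = 0.015 * 40.4 = 0.606.
Denominator: b*sqrt(S) = 11.6 * 0.074833 = 0.868063.
arg = 0.6981.
y_n = 0.6981^(3/5) = 0.806 m.

0.806


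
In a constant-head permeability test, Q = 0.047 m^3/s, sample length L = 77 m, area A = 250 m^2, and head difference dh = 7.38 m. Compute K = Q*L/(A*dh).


From K = Q*L / (A*dh):
Numerator: Q*L = 0.047 * 77 = 3.619.
Denominator: A*dh = 250 * 7.38 = 1845.0.
K = 3.619 / 1845.0 = 0.001962 m/s.

0.001962


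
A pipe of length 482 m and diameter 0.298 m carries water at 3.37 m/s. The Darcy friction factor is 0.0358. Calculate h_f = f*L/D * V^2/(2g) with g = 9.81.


Darcy-Weisbach equation: h_f = f * (L/D) * V^2/(2g).
f * L/D = 0.0358 * 482/0.298 = 57.9047.
V^2/(2g) = 3.37^2 / (2*9.81) = 11.3569 / 19.62 = 0.5788 m.
h_f = 57.9047 * 0.5788 = 33.518 m.

33.518


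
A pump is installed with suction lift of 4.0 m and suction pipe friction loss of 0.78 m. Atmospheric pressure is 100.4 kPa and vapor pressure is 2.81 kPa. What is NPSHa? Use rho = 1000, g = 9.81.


NPSHa = p_atm/(rho*g) - z_s - hf_s - p_vap/(rho*g).
p_atm/(rho*g) = 100.4*1000 / (1000*9.81) = 10.234 m.
p_vap/(rho*g) = 2.81*1000 / (1000*9.81) = 0.286 m.
NPSHa = 10.234 - 4.0 - 0.78 - 0.286
      = 5.17 m.

5.17


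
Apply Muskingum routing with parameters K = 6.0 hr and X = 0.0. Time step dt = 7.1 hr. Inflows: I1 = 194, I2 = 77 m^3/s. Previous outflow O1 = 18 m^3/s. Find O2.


Muskingum coefficients:
denom = 2*K*(1-X) + dt = 2*6.0*(1-0.0) + 7.1 = 19.1.
C0 = (dt - 2*K*X)/denom = (7.1 - 2*6.0*0.0)/19.1 = 0.3717.
C1 = (dt + 2*K*X)/denom = (7.1 + 2*6.0*0.0)/19.1 = 0.3717.
C2 = (2*K*(1-X) - dt)/denom = 0.2565.
O2 = C0*I2 + C1*I1 + C2*O1
   = 0.3717*77 + 0.3717*194 + 0.2565*18
   = 105.36 m^3/s.

105.36


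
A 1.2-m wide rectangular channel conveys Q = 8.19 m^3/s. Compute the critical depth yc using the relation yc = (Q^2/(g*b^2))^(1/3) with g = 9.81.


Using yc = (Q^2 / (g * b^2))^(1/3):
Q^2 = 8.19^2 = 67.08.
g * b^2 = 9.81 * 1.2^2 = 9.81 * 1.44 = 14.13.
Q^2 / (g*b^2) = 67.08 / 14.13 = 4.7473.
yc = 4.7473^(1/3) = 1.6808 m.

1.6808


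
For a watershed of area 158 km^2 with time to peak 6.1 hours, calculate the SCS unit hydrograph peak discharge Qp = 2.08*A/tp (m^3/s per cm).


SCS formula: Qp = 2.08 * A / tp.
Qp = 2.08 * 158 / 6.1
   = 328.64 / 6.1
   = 53.88 m^3/s per cm.

53.88


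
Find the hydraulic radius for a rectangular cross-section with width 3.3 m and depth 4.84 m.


For a rectangular section:
Flow area A = b * y = 3.3 * 4.84 = 15.97 m^2.
Wetted perimeter P = b + 2y = 3.3 + 2*4.84 = 12.98 m.
Hydraulic radius R = A/P = 15.97 / 12.98 = 1.2305 m.

1.2305


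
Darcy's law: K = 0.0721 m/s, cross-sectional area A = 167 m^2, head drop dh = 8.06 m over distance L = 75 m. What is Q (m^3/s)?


Darcy's law: Q = K * A * i, where i = dh/L.
Hydraulic gradient i = 8.06 / 75 = 0.107467.
Q = 0.0721 * 167 * 0.107467
  = 1.294 m^3/s.

1.294


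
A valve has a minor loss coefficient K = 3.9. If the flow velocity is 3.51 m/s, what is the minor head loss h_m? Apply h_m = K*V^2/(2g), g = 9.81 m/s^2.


Minor loss formula: h_m = K * V^2/(2g).
V^2 = 3.51^2 = 12.3201.
V^2/(2g) = 12.3201 / 19.62 = 0.6279 m.
h_m = 3.9 * 0.6279 = 2.4489 m.

2.4489


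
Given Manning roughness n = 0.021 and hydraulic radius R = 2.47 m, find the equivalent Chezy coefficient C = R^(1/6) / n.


The Chezy coefficient relates to Manning's n through C = R^(1/6) / n.
R^(1/6) = 2.47^(1/6) = 1.162651.
C = 1.162651 / 0.021 = 55.36 m^(1/2)/s.

55.36


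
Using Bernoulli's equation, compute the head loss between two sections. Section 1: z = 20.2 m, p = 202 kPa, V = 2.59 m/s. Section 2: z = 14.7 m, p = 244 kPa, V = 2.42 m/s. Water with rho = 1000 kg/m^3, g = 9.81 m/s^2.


Total head at each section: H = z + p/(rho*g) + V^2/(2g).
H1 = 20.2 + 202*1000/(1000*9.81) + 2.59^2/(2*9.81)
   = 20.2 + 20.591 + 0.3419
   = 41.133 m.
H2 = 14.7 + 244*1000/(1000*9.81) + 2.42^2/(2*9.81)
   = 14.7 + 24.873 + 0.2985
   = 39.871 m.
h_L = H1 - H2 = 41.133 - 39.871 = 1.262 m.

1.262


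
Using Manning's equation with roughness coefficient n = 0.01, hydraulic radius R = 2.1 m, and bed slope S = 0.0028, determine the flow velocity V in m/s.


Manning's equation gives V = (1/n) * R^(2/3) * S^(1/2).
First, compute R^(2/3) = 2.1^(2/3) = 1.6399.
Next, S^(1/2) = 0.0028^(1/2) = 0.052915.
Then 1/n = 1/0.01 = 100.0.
V = 100.0 * 1.6399 * 0.052915 = 8.6774 m/s.

8.6774


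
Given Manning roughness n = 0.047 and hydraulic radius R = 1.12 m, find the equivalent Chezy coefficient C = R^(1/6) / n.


The Chezy coefficient relates to Manning's n through C = R^(1/6) / n.
R^(1/6) = 1.12^(1/6) = 1.019068.
C = 1.019068 / 0.047 = 21.68 m^(1/2)/s.

21.68


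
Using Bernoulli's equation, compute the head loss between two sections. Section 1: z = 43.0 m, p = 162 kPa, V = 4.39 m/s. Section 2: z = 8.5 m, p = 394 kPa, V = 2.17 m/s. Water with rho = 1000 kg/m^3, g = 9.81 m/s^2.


Total head at each section: H = z + p/(rho*g) + V^2/(2g).
H1 = 43.0 + 162*1000/(1000*9.81) + 4.39^2/(2*9.81)
   = 43.0 + 16.514 + 0.9823
   = 60.496 m.
H2 = 8.5 + 394*1000/(1000*9.81) + 2.17^2/(2*9.81)
   = 8.5 + 40.163 + 0.24
   = 48.903 m.
h_L = H1 - H2 = 60.496 - 48.903 = 11.593 m.

11.593


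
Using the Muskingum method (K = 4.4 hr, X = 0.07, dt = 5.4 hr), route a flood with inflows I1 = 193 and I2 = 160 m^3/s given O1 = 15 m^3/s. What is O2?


Muskingum coefficients:
denom = 2*K*(1-X) + dt = 2*4.4*(1-0.07) + 5.4 = 13.584.
C0 = (dt - 2*K*X)/denom = (5.4 - 2*4.4*0.07)/13.584 = 0.3522.
C1 = (dt + 2*K*X)/denom = (5.4 + 2*4.4*0.07)/13.584 = 0.4429.
C2 = (2*K*(1-X) - dt)/denom = 0.2049.
O2 = C0*I2 + C1*I1 + C2*O1
   = 0.3522*160 + 0.4429*193 + 0.2049*15
   = 144.9 m^3/s.

144.9


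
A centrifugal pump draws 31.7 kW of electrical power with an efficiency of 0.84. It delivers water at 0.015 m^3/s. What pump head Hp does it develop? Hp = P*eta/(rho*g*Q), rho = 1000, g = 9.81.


Pump head formula: Hp = P * eta / (rho * g * Q).
Numerator: P * eta = 31.7 * 1000 * 0.84 = 26628.0 W.
Denominator: rho * g * Q = 1000 * 9.81 * 0.015 = 147.15.
Hp = 26628.0 / 147.15 = 180.96 m.

180.96


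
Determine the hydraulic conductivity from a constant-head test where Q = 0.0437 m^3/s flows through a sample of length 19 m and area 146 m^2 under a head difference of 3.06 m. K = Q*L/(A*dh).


From K = Q*L / (A*dh):
Numerator: Q*L = 0.0437 * 19 = 0.8303.
Denominator: A*dh = 146 * 3.06 = 446.76.
K = 0.8303 / 446.76 = 0.001858 m/s.

0.001858


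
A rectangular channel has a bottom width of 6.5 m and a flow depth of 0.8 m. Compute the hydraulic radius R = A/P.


For a rectangular section:
Flow area A = b * y = 6.5 * 0.8 = 5.2 m^2.
Wetted perimeter P = b + 2y = 6.5 + 2*0.8 = 8.1 m.
Hydraulic radius R = A/P = 5.2 / 8.1 = 0.642 m.

0.642


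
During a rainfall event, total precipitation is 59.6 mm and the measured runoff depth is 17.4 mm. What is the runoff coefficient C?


The runoff coefficient C = runoff depth / rainfall depth.
C = 17.4 / 59.6
  = 0.2919.

0.2919


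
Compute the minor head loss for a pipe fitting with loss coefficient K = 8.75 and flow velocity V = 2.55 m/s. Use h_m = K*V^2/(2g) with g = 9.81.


Minor loss formula: h_m = K * V^2/(2g).
V^2 = 2.55^2 = 6.5025.
V^2/(2g) = 6.5025 / 19.62 = 0.3314 m.
h_m = 8.75 * 0.3314 = 2.8999 m.

2.8999


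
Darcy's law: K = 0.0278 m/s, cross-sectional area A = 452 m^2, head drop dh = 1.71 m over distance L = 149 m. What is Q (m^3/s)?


Darcy's law: Q = K * A * i, where i = dh/L.
Hydraulic gradient i = 1.71 / 149 = 0.011477.
Q = 0.0278 * 452 * 0.011477
  = 0.1442 m^3/s.

0.1442


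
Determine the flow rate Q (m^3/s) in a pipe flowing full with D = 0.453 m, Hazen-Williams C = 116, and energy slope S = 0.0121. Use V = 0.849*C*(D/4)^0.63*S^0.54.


For a full circular pipe, R = D/4 = 0.453/4 = 0.1133 m.
V = 0.849 * 116 * 0.1133^0.63 * 0.0121^0.54
  = 0.849 * 116 * 0.253539 * 0.092194
  = 2.302 m/s.
Pipe area A = pi*D^2/4 = pi*0.453^2/4 = 0.1612 m^2.
Q = A * V = 0.1612 * 2.302 = 0.371 m^3/s.

0.371


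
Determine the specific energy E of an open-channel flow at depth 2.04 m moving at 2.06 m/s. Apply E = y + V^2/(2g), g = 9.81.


Specific energy E = y + V^2/(2g).
Velocity head = V^2/(2g) = 2.06^2 / (2*9.81) = 4.2436 / 19.62 = 0.2163 m.
E = 2.04 + 0.2163 = 2.2563 m.

2.2563


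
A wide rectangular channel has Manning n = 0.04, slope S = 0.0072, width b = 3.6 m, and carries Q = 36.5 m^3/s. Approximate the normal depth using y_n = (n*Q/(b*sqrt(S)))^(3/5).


We use the wide-channel approximation y_n = (n*Q/(b*sqrt(S)))^(3/5).
sqrt(S) = sqrt(0.0072) = 0.084853.
Numerator: n*Q = 0.04 * 36.5 = 1.46.
Denominator: b*sqrt(S) = 3.6 * 0.084853 = 0.305471.
arg = 4.7795.
y_n = 4.7795^(3/5) = 2.5564 m.

2.5564


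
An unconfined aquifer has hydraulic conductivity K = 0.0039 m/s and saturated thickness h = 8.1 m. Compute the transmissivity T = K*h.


Transmissivity is defined as T = K * h.
T = 0.0039 * 8.1
  = 0.0316 m^2/s.

0.0316


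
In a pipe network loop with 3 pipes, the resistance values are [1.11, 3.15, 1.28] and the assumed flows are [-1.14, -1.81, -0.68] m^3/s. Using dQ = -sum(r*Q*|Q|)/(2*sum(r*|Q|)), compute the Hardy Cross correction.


Numerator terms (r*Q*|Q|): 1.11*-1.14*|-1.14| = -1.4426; 3.15*-1.81*|-1.81| = -10.3197; 1.28*-0.68*|-0.68| = -0.5919.
Sum of numerator = -12.3541.
Denominator terms (r*|Q|): 1.11*|-1.14| = 1.2654; 3.15*|-1.81| = 5.7015; 1.28*|-0.68| = 0.8704.
2 * sum of denominator = 2 * 7.8373 = 15.6746.
dQ = --12.3541 / 15.6746 = 0.7882 m^3/s.

0.7882


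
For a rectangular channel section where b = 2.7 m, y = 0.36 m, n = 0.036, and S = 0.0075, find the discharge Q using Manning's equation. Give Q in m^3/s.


For a rectangular channel, the cross-sectional area A = b * y = 2.7 * 0.36 = 0.97 m^2.
The wetted perimeter P = b + 2y = 2.7 + 2*0.36 = 3.42 m.
Hydraulic radius R = A/P = 0.97/3.42 = 0.2842 m.
Velocity V = (1/n)*R^(2/3)*S^(1/2) = (1/0.036)*0.2842^(2/3)*0.0075^(1/2) = 1.0399 m/s.
Discharge Q = A * V = 0.97 * 1.0399 = 1.011 m^3/s.

1.011


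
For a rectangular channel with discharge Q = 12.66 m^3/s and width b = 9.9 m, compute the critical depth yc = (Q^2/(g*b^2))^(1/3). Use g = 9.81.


Using yc = (Q^2 / (g * b^2))^(1/3):
Q^2 = 12.66^2 = 160.28.
g * b^2 = 9.81 * 9.9^2 = 9.81 * 98.01 = 961.48.
Q^2 / (g*b^2) = 160.28 / 961.48 = 0.1667.
yc = 0.1667^(1/3) = 0.5504 m.

0.5504


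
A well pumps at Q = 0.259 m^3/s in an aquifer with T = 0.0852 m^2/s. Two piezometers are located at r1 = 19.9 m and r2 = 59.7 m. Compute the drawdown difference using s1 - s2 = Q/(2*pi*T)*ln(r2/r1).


Thiem equation: s1 - s2 = Q/(2*pi*T) * ln(r2/r1).
ln(r2/r1) = ln(59.7/19.9) = 1.0986.
Q/(2*pi*T) = 0.259 / (2*pi*0.0852) = 0.259 / 0.5353 = 0.4838.
s1 - s2 = 0.4838 * 1.0986 = 0.5315 m.

0.5315


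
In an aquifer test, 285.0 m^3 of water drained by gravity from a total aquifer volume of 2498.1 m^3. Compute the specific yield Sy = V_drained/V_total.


Specific yield Sy = Volume drained / Total volume.
Sy = 285.0 / 2498.1
   = 0.1141.

0.1141


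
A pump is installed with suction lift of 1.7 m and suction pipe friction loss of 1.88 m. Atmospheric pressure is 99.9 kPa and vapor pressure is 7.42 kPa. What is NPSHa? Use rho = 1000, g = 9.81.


NPSHa = p_atm/(rho*g) - z_s - hf_s - p_vap/(rho*g).
p_atm/(rho*g) = 99.9*1000 / (1000*9.81) = 10.183 m.
p_vap/(rho*g) = 7.42*1000 / (1000*9.81) = 0.756 m.
NPSHa = 10.183 - 1.7 - 1.88 - 0.756
      = 5.85 m.

5.85


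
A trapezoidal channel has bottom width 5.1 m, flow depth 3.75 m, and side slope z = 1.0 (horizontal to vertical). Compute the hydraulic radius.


For a trapezoidal section with side slope z:
A = (b + z*y)*y = (5.1 + 1.0*3.75)*3.75 = 33.188 m^2.
P = b + 2*y*sqrt(1 + z^2) = 5.1 + 2*3.75*sqrt(1 + 1.0^2) = 15.707 m.
R = A/P = 33.188 / 15.707 = 2.113 m.

2.113


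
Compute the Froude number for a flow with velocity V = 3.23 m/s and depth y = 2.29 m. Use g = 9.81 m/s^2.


The Froude number is defined as Fr = V / sqrt(g*y).
g*y = 9.81 * 2.29 = 22.4649.
sqrt(g*y) = sqrt(22.4649) = 4.7397.
Fr = 3.23 / 4.7397 = 0.6815.

0.6815


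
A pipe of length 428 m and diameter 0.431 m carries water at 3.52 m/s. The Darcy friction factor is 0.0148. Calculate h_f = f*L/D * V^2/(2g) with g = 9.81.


Darcy-Weisbach equation: h_f = f * (L/D) * V^2/(2g).
f * L/D = 0.0148 * 428/0.431 = 14.697.
V^2/(2g) = 3.52^2 / (2*9.81) = 12.3904 / 19.62 = 0.6315 m.
h_f = 14.697 * 0.6315 = 9.281 m.

9.281


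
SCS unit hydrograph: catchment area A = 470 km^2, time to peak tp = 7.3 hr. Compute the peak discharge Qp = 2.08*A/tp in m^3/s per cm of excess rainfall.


SCS formula: Qp = 2.08 * A / tp.
Qp = 2.08 * 470 / 7.3
   = 977.6 / 7.3
   = 133.92 m^3/s per cm.

133.92


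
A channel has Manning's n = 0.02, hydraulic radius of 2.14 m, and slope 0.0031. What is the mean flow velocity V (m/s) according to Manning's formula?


Manning's equation gives V = (1/n) * R^(2/3) * S^(1/2).
First, compute R^(2/3) = 2.14^(2/3) = 1.6606.
Next, S^(1/2) = 0.0031^(1/2) = 0.055678.
Then 1/n = 1/0.02 = 50.0.
V = 50.0 * 1.6606 * 0.055678 = 4.623 m/s.

4.623


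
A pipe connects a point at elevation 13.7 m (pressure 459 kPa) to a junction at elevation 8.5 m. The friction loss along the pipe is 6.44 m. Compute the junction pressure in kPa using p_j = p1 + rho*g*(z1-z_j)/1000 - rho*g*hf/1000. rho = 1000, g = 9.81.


Junction pressure: p_j = p1 + rho*g*(z1 - z_j)/1000 - rho*g*hf/1000.
Elevation term = 1000*9.81*(13.7 - 8.5)/1000 = 51.012 kPa.
Friction term = 1000*9.81*6.44/1000 = 63.176 kPa.
p_j = 459 + 51.012 - 63.176 = 446.84 kPa.

446.84


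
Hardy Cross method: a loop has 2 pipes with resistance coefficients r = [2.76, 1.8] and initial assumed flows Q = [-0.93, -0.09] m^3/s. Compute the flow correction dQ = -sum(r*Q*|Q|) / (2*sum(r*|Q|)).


Numerator terms (r*Q*|Q|): 2.76*-0.93*|-0.93| = -2.3871; 1.8*-0.09*|-0.09| = -0.0146.
Sum of numerator = -2.4017.
Denominator terms (r*|Q|): 2.76*|-0.93| = 2.5668; 1.8*|-0.09| = 0.162.
2 * sum of denominator = 2 * 2.7288 = 5.4576.
dQ = --2.4017 / 5.4576 = 0.4401 m^3/s.

0.4401


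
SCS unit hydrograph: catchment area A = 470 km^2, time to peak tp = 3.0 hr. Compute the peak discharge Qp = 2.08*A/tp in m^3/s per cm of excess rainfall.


SCS formula: Qp = 2.08 * A / tp.
Qp = 2.08 * 470 / 3.0
   = 977.6 / 3.0
   = 325.87 m^3/s per cm.

325.87


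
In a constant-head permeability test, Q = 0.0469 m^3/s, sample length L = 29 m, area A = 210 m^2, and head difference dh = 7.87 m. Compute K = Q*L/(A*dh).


From K = Q*L / (A*dh):
Numerator: Q*L = 0.0469 * 29 = 1.3601.
Denominator: A*dh = 210 * 7.87 = 1652.7.
K = 1.3601 / 1652.7 = 0.000823 m/s.

0.000823


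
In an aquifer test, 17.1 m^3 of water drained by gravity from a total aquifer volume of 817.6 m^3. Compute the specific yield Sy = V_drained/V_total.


Specific yield Sy = Volume drained / Total volume.
Sy = 17.1 / 817.6
   = 0.0209.

0.0209


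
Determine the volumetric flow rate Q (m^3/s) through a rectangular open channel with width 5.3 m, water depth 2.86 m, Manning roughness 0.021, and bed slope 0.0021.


For a rectangular channel, the cross-sectional area A = b * y = 5.3 * 2.86 = 15.16 m^2.
The wetted perimeter P = b + 2y = 5.3 + 2*2.86 = 11.02 m.
Hydraulic radius R = A/P = 15.16/11.02 = 1.3755 m.
Velocity V = (1/n)*R^(2/3)*S^(1/2) = (1/0.021)*1.3755^(2/3)*0.0021^(1/2) = 2.699 m/s.
Discharge Q = A * V = 15.16 * 2.699 = 40.911 m^3/s.

40.911


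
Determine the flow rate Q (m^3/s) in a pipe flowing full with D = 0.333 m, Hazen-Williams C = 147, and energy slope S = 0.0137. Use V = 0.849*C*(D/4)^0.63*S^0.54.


For a full circular pipe, R = D/4 = 0.333/4 = 0.0833 m.
V = 0.849 * 147 * 0.0833^0.63 * 0.0137^0.54
  = 0.849 * 147 * 0.208854 * 0.098589
  = 2.5698 m/s.
Pipe area A = pi*D^2/4 = pi*0.333^2/4 = 0.0871 m^2.
Q = A * V = 0.0871 * 2.5698 = 0.2238 m^3/s.

0.2238


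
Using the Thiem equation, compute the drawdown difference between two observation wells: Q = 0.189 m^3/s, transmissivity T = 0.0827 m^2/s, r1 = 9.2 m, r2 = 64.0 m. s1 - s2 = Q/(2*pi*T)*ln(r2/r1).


Thiem equation: s1 - s2 = Q/(2*pi*T) * ln(r2/r1).
ln(r2/r1) = ln(64.0/9.2) = 1.9397.
Q/(2*pi*T) = 0.189 / (2*pi*0.0827) = 0.189 / 0.5196 = 0.3637.
s1 - s2 = 0.3637 * 1.9397 = 0.7055 m.

0.7055


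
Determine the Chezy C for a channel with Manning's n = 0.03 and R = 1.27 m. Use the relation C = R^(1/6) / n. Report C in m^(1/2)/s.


The Chezy coefficient relates to Manning's n through C = R^(1/6) / n.
R^(1/6) = 1.27^(1/6) = 1.04064.
C = 1.04064 / 0.03 = 34.69 m^(1/2)/s.

34.69


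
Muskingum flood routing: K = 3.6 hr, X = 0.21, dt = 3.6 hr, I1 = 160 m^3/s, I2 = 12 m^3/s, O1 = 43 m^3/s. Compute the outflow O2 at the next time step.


Muskingum coefficients:
denom = 2*K*(1-X) + dt = 2*3.6*(1-0.21) + 3.6 = 9.288.
C0 = (dt - 2*K*X)/denom = (3.6 - 2*3.6*0.21)/9.288 = 0.2248.
C1 = (dt + 2*K*X)/denom = (3.6 + 2*3.6*0.21)/9.288 = 0.5504.
C2 = (2*K*(1-X) - dt)/denom = 0.2248.
O2 = C0*I2 + C1*I1 + C2*O1
   = 0.2248*12 + 0.5504*160 + 0.2248*43
   = 100.43 m^3/s.

100.43


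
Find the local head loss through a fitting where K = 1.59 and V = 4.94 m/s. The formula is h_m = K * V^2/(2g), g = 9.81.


Minor loss formula: h_m = K * V^2/(2g).
V^2 = 4.94^2 = 24.4036.
V^2/(2g) = 24.4036 / 19.62 = 1.2438 m.
h_m = 1.59 * 1.2438 = 1.9777 m.

1.9777


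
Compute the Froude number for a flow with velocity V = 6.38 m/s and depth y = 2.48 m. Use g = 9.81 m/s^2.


The Froude number is defined as Fr = V / sqrt(g*y).
g*y = 9.81 * 2.48 = 24.3288.
sqrt(g*y) = sqrt(24.3288) = 4.9324.
Fr = 6.38 / 4.9324 = 1.2935.

1.2935


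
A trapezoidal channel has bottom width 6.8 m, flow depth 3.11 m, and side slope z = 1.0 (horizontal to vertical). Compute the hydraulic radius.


For a trapezoidal section with side slope z:
A = (b + z*y)*y = (6.8 + 1.0*3.11)*3.11 = 30.82 m^2.
P = b + 2*y*sqrt(1 + z^2) = 6.8 + 2*3.11*sqrt(1 + 1.0^2) = 15.596 m.
R = A/P = 30.82 / 15.596 = 1.9761 m.

1.9761


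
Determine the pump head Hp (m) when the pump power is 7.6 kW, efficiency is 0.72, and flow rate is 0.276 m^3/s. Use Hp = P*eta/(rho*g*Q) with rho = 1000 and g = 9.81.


Pump head formula: Hp = P * eta / (rho * g * Q).
Numerator: P * eta = 7.6 * 1000 * 0.72 = 5472.0 W.
Denominator: rho * g * Q = 1000 * 9.81 * 0.276 = 2707.56.
Hp = 5472.0 / 2707.56 = 2.02 m.

2.02


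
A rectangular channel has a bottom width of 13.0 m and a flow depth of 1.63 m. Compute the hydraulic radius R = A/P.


For a rectangular section:
Flow area A = b * y = 13.0 * 1.63 = 21.19 m^2.
Wetted perimeter P = b + 2y = 13.0 + 2*1.63 = 16.26 m.
Hydraulic radius R = A/P = 21.19 / 16.26 = 1.3032 m.

1.3032


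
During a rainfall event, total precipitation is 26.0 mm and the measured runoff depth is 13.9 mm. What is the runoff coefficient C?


The runoff coefficient C = runoff depth / rainfall depth.
C = 13.9 / 26.0
  = 0.5346.

0.5346


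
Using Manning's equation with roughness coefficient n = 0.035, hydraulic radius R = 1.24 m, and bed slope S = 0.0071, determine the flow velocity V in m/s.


Manning's equation gives V = (1/n) * R^(2/3) * S^(1/2).
First, compute R^(2/3) = 1.24^(2/3) = 1.1542.
Next, S^(1/2) = 0.0071^(1/2) = 0.084261.
Then 1/n = 1/0.035 = 28.57.
V = 28.57 * 1.1542 * 0.084261 = 2.7787 m/s.

2.7787


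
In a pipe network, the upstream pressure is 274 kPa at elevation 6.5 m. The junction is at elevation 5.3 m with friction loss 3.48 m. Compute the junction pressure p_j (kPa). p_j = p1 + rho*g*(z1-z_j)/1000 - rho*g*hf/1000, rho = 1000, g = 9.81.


Junction pressure: p_j = p1 + rho*g*(z1 - z_j)/1000 - rho*g*hf/1000.
Elevation term = 1000*9.81*(6.5 - 5.3)/1000 = 11.772 kPa.
Friction term = 1000*9.81*3.48/1000 = 34.139 kPa.
p_j = 274 + 11.772 - 34.139 = 251.63 kPa.

251.63


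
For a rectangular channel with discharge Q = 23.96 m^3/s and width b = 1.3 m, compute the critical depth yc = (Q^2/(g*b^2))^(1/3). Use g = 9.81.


Using yc = (Q^2 / (g * b^2))^(1/3):
Q^2 = 23.96^2 = 574.08.
g * b^2 = 9.81 * 1.3^2 = 9.81 * 1.69 = 16.58.
Q^2 / (g*b^2) = 574.08 / 16.58 = 34.6248.
yc = 34.6248^(1/3) = 3.2594 m.

3.2594


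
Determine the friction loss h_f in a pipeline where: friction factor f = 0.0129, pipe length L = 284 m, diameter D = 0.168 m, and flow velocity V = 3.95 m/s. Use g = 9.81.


Darcy-Weisbach equation: h_f = f * (L/D) * V^2/(2g).
f * L/D = 0.0129 * 284/0.168 = 21.8071.
V^2/(2g) = 3.95^2 / (2*9.81) = 15.6025 / 19.62 = 0.7952 m.
h_f = 21.8071 * 0.7952 = 17.342 m.

17.342


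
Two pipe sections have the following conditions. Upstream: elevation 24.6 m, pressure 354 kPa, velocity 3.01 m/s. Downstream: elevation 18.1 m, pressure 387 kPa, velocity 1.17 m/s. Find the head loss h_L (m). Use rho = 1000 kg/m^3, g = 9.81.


Total head at each section: H = z + p/(rho*g) + V^2/(2g).
H1 = 24.6 + 354*1000/(1000*9.81) + 3.01^2/(2*9.81)
   = 24.6 + 36.086 + 0.4618
   = 61.147 m.
H2 = 18.1 + 387*1000/(1000*9.81) + 1.17^2/(2*9.81)
   = 18.1 + 39.45 + 0.0698
   = 57.619 m.
h_L = H1 - H2 = 61.147 - 57.619 = 3.528 m.

3.528


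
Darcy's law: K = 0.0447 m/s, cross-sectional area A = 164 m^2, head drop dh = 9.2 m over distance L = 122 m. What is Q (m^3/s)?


Darcy's law: Q = K * A * i, where i = dh/L.
Hydraulic gradient i = 9.2 / 122 = 0.07541.
Q = 0.0447 * 164 * 0.07541
  = 0.5528 m^3/s.

0.5528


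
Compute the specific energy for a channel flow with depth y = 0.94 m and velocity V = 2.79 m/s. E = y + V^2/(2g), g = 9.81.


Specific energy E = y + V^2/(2g).
Velocity head = V^2/(2g) = 2.79^2 / (2*9.81) = 7.7841 / 19.62 = 0.3967 m.
E = 0.94 + 0.3967 = 1.3367 m.

1.3367


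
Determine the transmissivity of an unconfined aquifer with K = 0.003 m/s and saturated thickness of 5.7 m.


Transmissivity is defined as T = K * h.
T = 0.003 * 5.7
  = 0.0171 m^2/s.

0.0171


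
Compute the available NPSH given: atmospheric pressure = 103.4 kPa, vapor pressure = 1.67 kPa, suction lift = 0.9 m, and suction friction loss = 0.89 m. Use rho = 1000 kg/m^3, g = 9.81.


NPSHa = p_atm/(rho*g) - z_s - hf_s - p_vap/(rho*g).
p_atm/(rho*g) = 103.4*1000 / (1000*9.81) = 10.54 m.
p_vap/(rho*g) = 1.67*1000 / (1000*9.81) = 0.17 m.
NPSHa = 10.54 - 0.9 - 0.89 - 0.17
      = 8.58 m.

8.58


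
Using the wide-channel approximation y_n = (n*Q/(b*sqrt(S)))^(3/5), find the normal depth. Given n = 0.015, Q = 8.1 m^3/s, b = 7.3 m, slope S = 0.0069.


We use the wide-channel approximation y_n = (n*Q/(b*sqrt(S)))^(3/5).
sqrt(S) = sqrt(0.0069) = 0.083066.
Numerator: n*Q = 0.015 * 8.1 = 0.1215.
Denominator: b*sqrt(S) = 7.3 * 0.083066 = 0.606382.
arg = 0.2004.
y_n = 0.2004^(3/5) = 0.3812 m.

0.3812


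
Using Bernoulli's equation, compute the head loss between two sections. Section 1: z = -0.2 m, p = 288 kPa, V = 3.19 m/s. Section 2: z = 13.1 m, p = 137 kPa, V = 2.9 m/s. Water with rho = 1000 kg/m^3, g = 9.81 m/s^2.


Total head at each section: H = z + p/(rho*g) + V^2/(2g).
H1 = -0.2 + 288*1000/(1000*9.81) + 3.19^2/(2*9.81)
   = -0.2 + 29.358 + 0.5187
   = 29.676 m.
H2 = 13.1 + 137*1000/(1000*9.81) + 2.9^2/(2*9.81)
   = 13.1 + 13.965 + 0.4286
   = 27.494 m.
h_L = H1 - H2 = 29.676 - 27.494 = 2.182 m.

2.182
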